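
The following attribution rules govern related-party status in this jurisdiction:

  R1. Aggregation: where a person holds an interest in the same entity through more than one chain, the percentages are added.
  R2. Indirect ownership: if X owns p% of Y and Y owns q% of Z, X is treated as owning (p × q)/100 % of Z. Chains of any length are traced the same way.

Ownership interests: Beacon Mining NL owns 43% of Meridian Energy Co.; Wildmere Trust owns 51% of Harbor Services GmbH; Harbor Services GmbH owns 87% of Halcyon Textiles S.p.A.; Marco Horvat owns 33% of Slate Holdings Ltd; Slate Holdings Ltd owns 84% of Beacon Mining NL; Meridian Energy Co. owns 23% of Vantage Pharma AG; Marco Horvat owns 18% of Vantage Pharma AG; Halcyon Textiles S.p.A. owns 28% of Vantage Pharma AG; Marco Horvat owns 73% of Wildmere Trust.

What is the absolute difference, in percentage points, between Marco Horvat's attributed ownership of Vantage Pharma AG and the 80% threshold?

50.189264

Chain via Wildmere Trust → Harbor Services GmbH → Halcyon Textiles S.p.A. (R2): 73% × 51% × 87% × 28% = 9.069228% of Vantage Pharma AG.
Chain via Slate Holdings Ltd → Beacon Mining NL → Meridian Energy Co. (R2): 33% × 84% × 43% × 23% = 2.741508% of Vantage Pharma AG.
Direct interest in Vantage Pharma AG: 18%.
Aggregating (R1): 9.069228% + 2.741508% + 18% = 29.810736%.
29.810736% falls short of the 80% threshold by 50.189264 percentage points.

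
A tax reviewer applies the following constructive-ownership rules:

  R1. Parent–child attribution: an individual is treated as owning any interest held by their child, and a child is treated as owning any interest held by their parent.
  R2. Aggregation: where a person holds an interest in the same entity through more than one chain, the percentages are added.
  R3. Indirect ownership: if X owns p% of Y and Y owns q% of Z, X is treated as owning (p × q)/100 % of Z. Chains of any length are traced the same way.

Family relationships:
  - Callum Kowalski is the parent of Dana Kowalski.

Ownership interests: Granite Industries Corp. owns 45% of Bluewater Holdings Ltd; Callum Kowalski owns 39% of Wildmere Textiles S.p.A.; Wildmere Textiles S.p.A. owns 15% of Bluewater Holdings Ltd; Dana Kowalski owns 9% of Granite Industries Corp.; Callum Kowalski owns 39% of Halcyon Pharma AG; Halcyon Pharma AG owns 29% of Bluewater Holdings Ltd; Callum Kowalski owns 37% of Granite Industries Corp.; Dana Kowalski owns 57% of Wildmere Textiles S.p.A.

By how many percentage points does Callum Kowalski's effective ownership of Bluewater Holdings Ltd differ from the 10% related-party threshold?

36.41

By parent–child attribution (R1), Callum Kowalski is treated as also owning Dana Kowalski's interest in Wildmere Textiles S.p.A, giving 39% + 57% = 96%.
By parent–child attribution (R1), Callum Kowalski is treated as also owning Dana Kowalski's interest in Granite Industries Corp, giving 37% + 9% = 46%.
Chain via Wildmere Textiles S.p.A. (R3): 96% × 15% = 14.4% of Bluewater Holdings Ltd.
Chain via Granite Industries Corp. (R3): 46% × 45% = 20.7% of Bluewater Holdings Ltd.
Chain via Halcyon Pharma AG (R3): 39% × 29% = 11.31% of Bluewater Holdings Ltd.
Aggregating (R2): 14.4% + 20.7% + 11.31% = 46.41%.
46.41% exceeds the 10% threshold by 36.41 percentage points.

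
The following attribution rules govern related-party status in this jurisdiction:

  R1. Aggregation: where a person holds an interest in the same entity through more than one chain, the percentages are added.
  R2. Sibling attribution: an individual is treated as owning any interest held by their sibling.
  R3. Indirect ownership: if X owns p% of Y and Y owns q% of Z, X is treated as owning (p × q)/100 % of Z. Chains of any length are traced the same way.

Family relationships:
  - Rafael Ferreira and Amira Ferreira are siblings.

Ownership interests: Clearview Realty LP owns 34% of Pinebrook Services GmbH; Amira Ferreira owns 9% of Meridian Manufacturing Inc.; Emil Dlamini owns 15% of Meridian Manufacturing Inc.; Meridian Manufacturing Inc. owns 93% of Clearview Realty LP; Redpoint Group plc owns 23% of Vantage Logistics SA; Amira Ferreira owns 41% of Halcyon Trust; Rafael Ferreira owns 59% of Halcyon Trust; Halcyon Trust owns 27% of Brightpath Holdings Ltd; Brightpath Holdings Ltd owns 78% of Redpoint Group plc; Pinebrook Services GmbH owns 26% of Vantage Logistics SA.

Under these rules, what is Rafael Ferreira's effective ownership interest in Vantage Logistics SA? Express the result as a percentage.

By sibling attribution (R2), Rafael Ferreira is treated as also owning Amira Ferreira's interest in Halcyon Trust, giving 59% + 41% = 100%.
By sibling attribution (R2), Rafael Ferreira is treated as owning Amira Ferreira's 9% interest in Meridian Manufacturing Inc.
Chain via Halcyon Trust → Brightpath Holdings Ltd → Redpoint Group plc (R3): 100% × 27% × 78% × 23% = 4.8438% of Vantage Logistics SA.
Chain via Meridian Manufacturing Inc. → Clearview Realty LP → Pinebrook Services GmbH (R3): 9% × 93% × 34% × 26% = 0.739908% of Vantage Logistics SA.
Aggregating (R1): 4.8438% + 0.739908% = 5.583708%.

5.583708%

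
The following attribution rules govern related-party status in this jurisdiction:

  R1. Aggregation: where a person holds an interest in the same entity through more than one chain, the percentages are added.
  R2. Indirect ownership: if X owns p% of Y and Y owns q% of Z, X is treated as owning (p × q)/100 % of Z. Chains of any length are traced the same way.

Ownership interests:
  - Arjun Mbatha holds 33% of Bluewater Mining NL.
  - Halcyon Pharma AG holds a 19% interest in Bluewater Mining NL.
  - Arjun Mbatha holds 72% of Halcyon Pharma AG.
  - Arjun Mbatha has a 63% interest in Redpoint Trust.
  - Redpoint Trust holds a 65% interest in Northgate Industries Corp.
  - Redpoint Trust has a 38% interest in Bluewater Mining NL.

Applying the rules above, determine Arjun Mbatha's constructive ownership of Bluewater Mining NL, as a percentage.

70.62%

Chain via Halcyon Pharma AG (R2): 72% × 19% = 13.68% of Bluewater Mining NL.
Chain via Redpoint Trust (R2): 63% × 38% = 23.94% of Bluewater Mining NL.
Direct interest in Bluewater Mining NL: 33%.
Aggregating (R1): 13.68% + 23.94% + 33% = 70.62%.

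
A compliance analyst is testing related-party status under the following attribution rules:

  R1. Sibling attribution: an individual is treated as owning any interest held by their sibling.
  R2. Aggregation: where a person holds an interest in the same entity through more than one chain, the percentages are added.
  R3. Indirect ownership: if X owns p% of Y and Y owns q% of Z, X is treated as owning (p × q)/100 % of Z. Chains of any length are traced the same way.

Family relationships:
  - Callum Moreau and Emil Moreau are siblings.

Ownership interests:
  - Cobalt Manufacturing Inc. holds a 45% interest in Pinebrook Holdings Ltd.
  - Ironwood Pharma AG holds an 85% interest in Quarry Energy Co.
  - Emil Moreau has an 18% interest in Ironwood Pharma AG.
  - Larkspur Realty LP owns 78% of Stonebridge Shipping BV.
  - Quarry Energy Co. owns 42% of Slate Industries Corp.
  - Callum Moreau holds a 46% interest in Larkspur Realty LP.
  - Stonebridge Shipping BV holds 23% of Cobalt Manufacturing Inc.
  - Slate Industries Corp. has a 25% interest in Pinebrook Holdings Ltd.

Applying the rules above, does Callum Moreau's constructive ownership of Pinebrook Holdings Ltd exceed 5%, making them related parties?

Yes

By sibling attribution (R1), Callum Moreau is treated as owning Emil Moreau's 18% interest in Ironwood Pharma AG.
Chain via Larkspur Realty LP → Stonebridge Shipping BV → Cobalt Manufacturing Inc. (R3): 46% × 78% × 23% × 45% = 3.71358% of Pinebrook Holdings Ltd.
Chain via Ironwood Pharma AG → Quarry Energy Co. → Slate Industries Corp. (R3): 18% × 85% × 42% × 25% = 1.6065% of Pinebrook Holdings Ltd.
Aggregating (R2): 3.71358% + 1.6065% = 5.32008%.
5.32008% exceeds the 5% threshold, so Callum is a related party to Pinebrook Holdings Ltd.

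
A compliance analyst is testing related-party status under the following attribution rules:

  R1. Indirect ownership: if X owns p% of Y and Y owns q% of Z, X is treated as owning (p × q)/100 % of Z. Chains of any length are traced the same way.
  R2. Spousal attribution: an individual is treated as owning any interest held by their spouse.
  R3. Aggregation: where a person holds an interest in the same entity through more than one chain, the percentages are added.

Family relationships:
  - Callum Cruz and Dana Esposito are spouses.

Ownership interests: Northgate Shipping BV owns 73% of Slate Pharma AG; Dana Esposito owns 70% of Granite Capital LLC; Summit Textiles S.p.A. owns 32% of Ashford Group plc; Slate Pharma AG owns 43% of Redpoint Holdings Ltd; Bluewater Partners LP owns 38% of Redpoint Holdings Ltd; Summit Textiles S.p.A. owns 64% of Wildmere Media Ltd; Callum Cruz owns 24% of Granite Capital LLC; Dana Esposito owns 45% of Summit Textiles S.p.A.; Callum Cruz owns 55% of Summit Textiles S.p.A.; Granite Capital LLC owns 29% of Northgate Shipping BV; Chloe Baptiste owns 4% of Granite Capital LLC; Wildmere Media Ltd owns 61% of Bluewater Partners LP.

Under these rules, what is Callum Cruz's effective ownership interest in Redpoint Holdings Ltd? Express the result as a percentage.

By spousal attribution (R2), Callum Cruz is treated as also owning Dana Esposito's interest in Granite Capital LLC, giving 24% + 70% = 94%.
By spousal attribution (R2), Callum Cruz is treated as also owning Dana Esposito's interest in Summit Textiles S.p.A, giving 55% + 45% = 100%.
Chain via Granite Capital LLC → Northgate Shipping BV → Slate Pharma AG (R1): 94% × 29% × 73% × 43% = 8.556914% of Redpoint Holdings Ltd.
Chain via Summit Textiles S.p.A. → Wildmere Media Ltd → Bluewater Partners LP (R1): 100% × 64% × 61% × 38% = 14.8352% of Redpoint Holdings Ltd.
Aggregating (R3): 8.556914% + 14.8352% = 23.392114%.

23.392114%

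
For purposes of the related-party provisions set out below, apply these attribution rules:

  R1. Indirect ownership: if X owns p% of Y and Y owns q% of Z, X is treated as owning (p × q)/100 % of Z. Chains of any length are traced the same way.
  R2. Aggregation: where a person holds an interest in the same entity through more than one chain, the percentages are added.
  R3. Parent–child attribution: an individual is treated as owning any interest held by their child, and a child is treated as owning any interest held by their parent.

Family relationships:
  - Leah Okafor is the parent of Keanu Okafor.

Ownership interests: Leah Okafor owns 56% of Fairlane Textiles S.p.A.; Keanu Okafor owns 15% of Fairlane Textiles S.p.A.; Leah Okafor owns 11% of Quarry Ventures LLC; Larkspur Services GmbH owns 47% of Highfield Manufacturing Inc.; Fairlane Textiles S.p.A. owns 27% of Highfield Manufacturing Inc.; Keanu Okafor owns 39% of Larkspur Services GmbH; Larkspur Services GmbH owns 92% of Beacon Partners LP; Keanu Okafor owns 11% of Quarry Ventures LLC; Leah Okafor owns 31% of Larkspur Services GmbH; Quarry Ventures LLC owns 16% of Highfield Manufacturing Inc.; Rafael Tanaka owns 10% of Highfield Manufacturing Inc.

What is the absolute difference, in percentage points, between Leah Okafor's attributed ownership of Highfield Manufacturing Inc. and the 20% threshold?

35.59

By parent–child attribution (R3), Leah Okafor is treated as also owning Keanu Okafor's interest in Quarry Ventures LLC, giving 11% + 11% = 22%.
By parent–child attribution (R3), Leah Okafor is treated as also owning Keanu Okafor's interest in Fairlane Textiles S.p.A, giving 56% + 15% = 71%.
By parent–child attribution (R3), Leah Okafor is treated as also owning Keanu Okafor's interest in Larkspur Services GmbH, giving 31% + 39% = 70%.
Chain via Quarry Ventures LLC (R1): 22% × 16% = 3.52% of Highfield Manufacturing Inc.
Chain via Fairlane Textiles S.p.A. (R1): 71% × 27% = 19.17% of Highfield Manufacturing Inc.
Chain via Larkspur Services GmbH (R1): 70% × 47% = 32.9% of Highfield Manufacturing Inc.
Aggregating (R2): 3.52% + 19.17% + 32.9% = 55.59%.
55.59% exceeds the 20% threshold by 35.59 percentage points.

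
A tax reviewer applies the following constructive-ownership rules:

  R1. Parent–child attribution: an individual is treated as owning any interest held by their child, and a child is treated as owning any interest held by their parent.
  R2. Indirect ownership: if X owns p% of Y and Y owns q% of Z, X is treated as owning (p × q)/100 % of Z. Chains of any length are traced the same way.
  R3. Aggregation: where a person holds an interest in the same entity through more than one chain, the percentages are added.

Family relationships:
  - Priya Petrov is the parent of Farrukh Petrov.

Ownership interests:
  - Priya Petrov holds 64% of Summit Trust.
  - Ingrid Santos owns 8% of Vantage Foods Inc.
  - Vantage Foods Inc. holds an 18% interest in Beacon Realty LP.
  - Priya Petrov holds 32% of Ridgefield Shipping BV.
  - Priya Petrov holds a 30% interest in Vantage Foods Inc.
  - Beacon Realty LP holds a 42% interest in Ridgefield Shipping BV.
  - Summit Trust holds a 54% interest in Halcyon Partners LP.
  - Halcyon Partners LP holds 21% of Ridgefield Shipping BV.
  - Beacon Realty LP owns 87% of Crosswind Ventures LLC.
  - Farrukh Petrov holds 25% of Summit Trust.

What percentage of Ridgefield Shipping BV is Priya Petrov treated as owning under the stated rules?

44.3606%

By parent–child attribution (R1), Priya Petrov is treated as also owning Farrukh Petrov's interest in Summit Trust, giving 64% + 25% = 89%.
Chain via Summit Trust → Halcyon Partners LP (R2): 89% × 54% × 21% = 10.0926% of Ridgefield Shipping BV.
Chain via Vantage Foods Inc. → Beacon Realty LP (R2): 30% × 18% × 42% = 2.268% of Ridgefield Shipping BV.
Direct interest in Ridgefield Shipping BV: 32%.
Aggregating (R3): 10.0926% + 2.268% + 32% = 44.3606%.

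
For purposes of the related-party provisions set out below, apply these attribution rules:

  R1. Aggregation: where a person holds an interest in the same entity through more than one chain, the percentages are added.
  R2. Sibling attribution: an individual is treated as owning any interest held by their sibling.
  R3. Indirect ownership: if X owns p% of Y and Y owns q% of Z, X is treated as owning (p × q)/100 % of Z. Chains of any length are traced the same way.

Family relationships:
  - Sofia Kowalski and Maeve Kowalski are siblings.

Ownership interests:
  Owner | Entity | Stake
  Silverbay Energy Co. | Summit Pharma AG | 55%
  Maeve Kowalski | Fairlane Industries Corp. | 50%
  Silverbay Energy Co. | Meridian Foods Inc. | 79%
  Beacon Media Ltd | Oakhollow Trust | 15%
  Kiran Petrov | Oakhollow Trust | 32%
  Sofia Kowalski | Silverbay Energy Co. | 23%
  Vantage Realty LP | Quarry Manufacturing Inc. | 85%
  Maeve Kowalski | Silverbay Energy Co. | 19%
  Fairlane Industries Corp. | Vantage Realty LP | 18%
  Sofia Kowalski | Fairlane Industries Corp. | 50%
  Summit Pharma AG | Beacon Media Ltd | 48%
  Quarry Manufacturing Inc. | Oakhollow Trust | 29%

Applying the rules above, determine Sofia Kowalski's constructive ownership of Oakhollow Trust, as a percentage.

6.1002%

By sibling attribution (R2), Sofia Kowalski is treated as also owning Maeve Kowalski's interest in Fairlane Industries Corp, giving 50% + 50% = 100%.
By sibling attribution (R2), Sofia Kowalski is treated as also owning Maeve Kowalski's interest in Silverbay Energy Co, giving 23% + 19% = 42%.
Chain via Fairlane Industries Corp. → Vantage Realty LP → Quarry Manufacturing Inc. (R3): 100% × 18% × 85% × 29% = 4.437% of Oakhollow Trust.
Chain via Silverbay Energy Co. → Summit Pharma AG → Beacon Media Ltd (R3): 42% × 55% × 48% × 15% = 1.6632% of Oakhollow Trust.
Aggregating (R1): 4.437% + 1.6632% = 6.1002%.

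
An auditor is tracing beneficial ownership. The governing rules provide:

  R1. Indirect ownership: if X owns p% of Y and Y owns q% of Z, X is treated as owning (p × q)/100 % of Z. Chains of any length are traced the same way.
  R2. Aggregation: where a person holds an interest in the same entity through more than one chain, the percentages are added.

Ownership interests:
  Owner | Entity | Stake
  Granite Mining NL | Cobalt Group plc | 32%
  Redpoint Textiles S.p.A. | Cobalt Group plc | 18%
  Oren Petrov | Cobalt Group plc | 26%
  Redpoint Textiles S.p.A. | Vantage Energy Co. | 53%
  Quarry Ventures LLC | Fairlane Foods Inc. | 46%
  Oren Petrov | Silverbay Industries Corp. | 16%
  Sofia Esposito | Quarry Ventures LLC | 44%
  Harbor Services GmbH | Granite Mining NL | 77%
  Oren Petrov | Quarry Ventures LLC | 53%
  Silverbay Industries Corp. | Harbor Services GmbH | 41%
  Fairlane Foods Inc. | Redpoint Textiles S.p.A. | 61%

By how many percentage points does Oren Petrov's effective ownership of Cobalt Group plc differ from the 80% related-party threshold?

Chain via Silverbay Industries Corp. → Harbor Services GmbH → Granite Mining NL (R1): 16% × 41% × 77% × 32% = 1.616384% of Cobalt Group plc.
Chain via Quarry Ventures LLC → Fairlane Foods Inc. → Redpoint Textiles S.p.A. (R1): 53% × 46% × 61% × 18% = 2.676924% of Cobalt Group plc.
Direct interest in Cobalt Group plc: 26%.
Aggregating (R2): 1.616384% + 2.676924% + 26% = 30.293308%.
30.293308% falls short of the 80% threshold by 49.706692 percentage points.

49.706692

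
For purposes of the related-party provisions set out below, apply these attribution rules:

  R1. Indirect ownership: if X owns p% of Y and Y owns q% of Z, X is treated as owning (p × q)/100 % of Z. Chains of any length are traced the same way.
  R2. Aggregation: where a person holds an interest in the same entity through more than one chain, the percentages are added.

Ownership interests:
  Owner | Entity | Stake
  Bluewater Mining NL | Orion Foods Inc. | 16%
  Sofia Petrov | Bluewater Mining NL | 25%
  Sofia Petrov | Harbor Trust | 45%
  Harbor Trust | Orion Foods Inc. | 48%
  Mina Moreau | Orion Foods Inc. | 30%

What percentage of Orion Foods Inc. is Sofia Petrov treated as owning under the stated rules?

Chain via Harbor Trust (R1): 45% × 48% = 21.6% of Orion Foods Inc.
Chain via Bluewater Mining NL (R1): 25% × 16% = 4% of Orion Foods Inc.
Aggregating (R2): 21.6% + 4% = 25.6%.

25.6%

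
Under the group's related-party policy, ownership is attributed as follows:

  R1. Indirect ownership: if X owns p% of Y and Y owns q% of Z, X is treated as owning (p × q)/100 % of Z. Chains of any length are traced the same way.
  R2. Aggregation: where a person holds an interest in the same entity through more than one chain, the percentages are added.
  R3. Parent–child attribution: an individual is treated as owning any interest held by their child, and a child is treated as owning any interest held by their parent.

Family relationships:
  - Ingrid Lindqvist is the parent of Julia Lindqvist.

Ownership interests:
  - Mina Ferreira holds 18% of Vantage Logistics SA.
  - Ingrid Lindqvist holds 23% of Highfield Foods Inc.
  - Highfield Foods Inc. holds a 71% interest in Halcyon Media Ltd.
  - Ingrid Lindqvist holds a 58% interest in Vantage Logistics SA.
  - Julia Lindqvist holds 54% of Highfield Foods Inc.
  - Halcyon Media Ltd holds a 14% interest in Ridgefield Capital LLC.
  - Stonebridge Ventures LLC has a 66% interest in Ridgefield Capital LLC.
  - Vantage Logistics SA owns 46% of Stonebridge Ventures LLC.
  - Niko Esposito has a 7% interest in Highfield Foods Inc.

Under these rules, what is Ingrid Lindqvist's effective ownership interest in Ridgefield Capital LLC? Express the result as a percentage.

25.2626%

By parent–child attribution (R3), Ingrid Lindqvist is treated as also owning Julia Lindqvist's interest in Highfield Foods Inc, giving 23% + 54% = 77%.
Chain via Vantage Logistics SA → Stonebridge Ventures LLC (R1): 58% × 46% × 66% = 17.6088% of Ridgefield Capital LLC.
Chain via Highfield Foods Inc. → Halcyon Media Ltd (R1): 77% × 71% × 14% = 7.6538% of Ridgefield Capital LLC.
Aggregating (R2): 17.6088% + 7.6538% = 25.2626%.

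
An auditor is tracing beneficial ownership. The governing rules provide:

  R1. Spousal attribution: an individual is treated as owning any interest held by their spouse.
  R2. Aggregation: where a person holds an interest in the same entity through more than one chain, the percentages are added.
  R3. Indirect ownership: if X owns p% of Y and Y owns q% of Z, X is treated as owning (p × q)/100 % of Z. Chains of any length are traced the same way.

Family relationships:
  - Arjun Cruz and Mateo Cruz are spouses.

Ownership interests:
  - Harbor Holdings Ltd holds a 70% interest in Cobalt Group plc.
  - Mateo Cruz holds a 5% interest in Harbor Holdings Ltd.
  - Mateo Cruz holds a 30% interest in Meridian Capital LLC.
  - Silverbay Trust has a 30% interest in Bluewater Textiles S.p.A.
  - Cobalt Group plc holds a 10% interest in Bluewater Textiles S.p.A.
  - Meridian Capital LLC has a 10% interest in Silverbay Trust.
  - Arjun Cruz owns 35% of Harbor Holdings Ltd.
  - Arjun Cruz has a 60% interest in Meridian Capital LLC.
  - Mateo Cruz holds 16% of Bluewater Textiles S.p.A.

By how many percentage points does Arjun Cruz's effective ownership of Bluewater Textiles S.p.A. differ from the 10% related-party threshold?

By spousal attribution (R1), Arjun Cruz is treated as also owning Mateo Cruz's interest in Harbor Holdings Ltd, giving 35% + 5% = 40%.
By spousal attribution (R1), Arjun Cruz is treated as also owning Mateo Cruz's interest in Meridian Capital LLC, giving 60% + 30% = 90%.
By spousal attribution (R1), Arjun Cruz is treated as owning Mateo Cruz's 16% interest in Bluewater Textiles S.p.A.
Chain via Harbor Holdings Ltd → Cobalt Group plc (R3): 40% × 70% × 10% = 2.8% of Bluewater Textiles S.p.A.
Chain via Meridian Capital LLC → Silverbay Trust (R3): 90% × 10% × 30% = 2.7% of Bluewater Textiles S.p.A.
Direct interest in Bluewater Textiles S.p.A: 16%.
Aggregating (R2): 2.8% + 2.7% + 16% = 21.5%.
21.5% exceeds the 10% threshold by 11.5 percentage points.

11.5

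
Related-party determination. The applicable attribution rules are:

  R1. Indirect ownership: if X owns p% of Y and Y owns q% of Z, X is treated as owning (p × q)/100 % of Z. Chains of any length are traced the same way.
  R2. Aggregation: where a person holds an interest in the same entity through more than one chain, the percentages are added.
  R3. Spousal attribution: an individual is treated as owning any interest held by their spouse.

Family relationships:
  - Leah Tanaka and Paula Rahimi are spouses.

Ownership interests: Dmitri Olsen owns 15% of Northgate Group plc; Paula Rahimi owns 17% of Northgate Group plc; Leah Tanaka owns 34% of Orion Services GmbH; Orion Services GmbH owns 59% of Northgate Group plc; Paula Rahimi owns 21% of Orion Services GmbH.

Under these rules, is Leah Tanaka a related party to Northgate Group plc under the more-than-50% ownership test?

No

By spousal attribution (R3), Leah Tanaka is treated as also owning Paula Rahimi's interest in Orion Services GmbH, giving 34% + 21% = 55%.
By spousal attribution (R3), Leah Tanaka is treated as owning Paula Rahimi's 17% interest in Northgate Group plc.
Chain via Orion Services GmbH (R1): 55% × 59% = 32.45% of Northgate Group plc.
Direct interest in Northgate Group plc: 17%.
Aggregating (R2): 32.45% + 17% = 49.45%.
49.45% does not exceed the 50% threshold, so Leah is not a related party to Northgate Group plc.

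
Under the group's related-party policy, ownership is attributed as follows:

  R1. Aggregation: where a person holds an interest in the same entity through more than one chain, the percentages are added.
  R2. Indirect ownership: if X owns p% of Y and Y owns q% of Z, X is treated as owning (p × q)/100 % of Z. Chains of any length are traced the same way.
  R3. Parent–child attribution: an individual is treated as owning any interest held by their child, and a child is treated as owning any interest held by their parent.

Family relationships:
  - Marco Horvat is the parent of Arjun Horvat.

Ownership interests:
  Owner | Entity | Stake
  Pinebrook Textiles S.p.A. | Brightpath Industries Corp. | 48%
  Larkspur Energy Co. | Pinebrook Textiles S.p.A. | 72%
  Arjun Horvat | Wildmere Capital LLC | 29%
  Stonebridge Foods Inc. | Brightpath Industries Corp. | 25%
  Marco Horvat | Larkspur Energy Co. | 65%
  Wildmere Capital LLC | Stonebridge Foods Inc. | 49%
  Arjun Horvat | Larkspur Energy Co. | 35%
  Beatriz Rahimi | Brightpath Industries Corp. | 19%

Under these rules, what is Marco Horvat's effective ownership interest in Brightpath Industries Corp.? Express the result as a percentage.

By parent–child attribution (R3), Marco Horvat is treated as also owning Arjun Horvat's interest in Larkspur Energy Co, giving 65% + 35% = 100%.
By parent–child attribution (R3), Marco Horvat is treated as owning Arjun Horvat's 29% interest in Wildmere Capital LLC.
Chain via Larkspur Energy Co. → Pinebrook Textiles S.p.A. (R2): 100% × 72% × 48% = 34.56% of Brightpath Industries Corp.
Chain via Wildmere Capital LLC → Stonebridge Foods Inc. (R2): 29% × 49% × 25% = 3.5525% of Brightpath Industries Corp.
Aggregating (R1): 34.56% + 3.5525% = 38.1125%.

38.1125%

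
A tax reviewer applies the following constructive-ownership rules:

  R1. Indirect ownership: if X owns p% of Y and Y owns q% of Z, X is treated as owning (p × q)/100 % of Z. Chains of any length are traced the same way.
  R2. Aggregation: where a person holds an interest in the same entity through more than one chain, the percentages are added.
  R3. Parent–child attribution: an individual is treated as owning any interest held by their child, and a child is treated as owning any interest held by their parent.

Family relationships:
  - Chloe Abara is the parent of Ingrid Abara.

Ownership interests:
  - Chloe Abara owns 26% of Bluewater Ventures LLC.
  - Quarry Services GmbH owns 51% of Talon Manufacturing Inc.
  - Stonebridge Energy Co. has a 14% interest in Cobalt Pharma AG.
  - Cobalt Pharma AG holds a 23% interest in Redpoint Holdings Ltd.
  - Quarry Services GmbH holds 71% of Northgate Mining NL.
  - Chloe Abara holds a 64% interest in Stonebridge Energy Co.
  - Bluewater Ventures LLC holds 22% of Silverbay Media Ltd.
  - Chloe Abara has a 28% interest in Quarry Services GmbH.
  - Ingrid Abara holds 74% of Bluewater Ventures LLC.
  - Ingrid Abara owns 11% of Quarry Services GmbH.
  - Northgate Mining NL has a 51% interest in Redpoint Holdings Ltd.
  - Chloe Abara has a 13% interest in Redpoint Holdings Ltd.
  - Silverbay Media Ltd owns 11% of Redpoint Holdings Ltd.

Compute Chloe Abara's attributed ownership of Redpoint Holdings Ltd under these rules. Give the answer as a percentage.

31.6027%

By parent–child attribution (R3), Chloe Abara is treated as also owning Ingrid Abara's interest in Bluewater Ventures LLC, giving 26% + 74% = 100%.
By parent–child attribution (R3), Chloe Abara is treated as also owning Ingrid Abara's interest in Quarry Services GmbH, giving 28% + 11% = 39%.
Chain via Stonebridge Energy Co. → Cobalt Pharma AG (R1): 64% × 14% × 23% = 2.0608% of Redpoint Holdings Ltd.
Chain via Bluewater Ventures LLC → Silverbay Media Ltd (R1): 100% × 22% × 11% = 2.42% of Redpoint Holdings Ltd.
Chain via Quarry Services GmbH → Northgate Mining NL (R1): 39% × 71% × 51% = 14.1219% of Redpoint Holdings Ltd.
Direct interest in Redpoint Holdings Ltd: 13%.
Aggregating (R2): 2.0608% + 2.42% + 14.1219% + 13% = 31.6027%.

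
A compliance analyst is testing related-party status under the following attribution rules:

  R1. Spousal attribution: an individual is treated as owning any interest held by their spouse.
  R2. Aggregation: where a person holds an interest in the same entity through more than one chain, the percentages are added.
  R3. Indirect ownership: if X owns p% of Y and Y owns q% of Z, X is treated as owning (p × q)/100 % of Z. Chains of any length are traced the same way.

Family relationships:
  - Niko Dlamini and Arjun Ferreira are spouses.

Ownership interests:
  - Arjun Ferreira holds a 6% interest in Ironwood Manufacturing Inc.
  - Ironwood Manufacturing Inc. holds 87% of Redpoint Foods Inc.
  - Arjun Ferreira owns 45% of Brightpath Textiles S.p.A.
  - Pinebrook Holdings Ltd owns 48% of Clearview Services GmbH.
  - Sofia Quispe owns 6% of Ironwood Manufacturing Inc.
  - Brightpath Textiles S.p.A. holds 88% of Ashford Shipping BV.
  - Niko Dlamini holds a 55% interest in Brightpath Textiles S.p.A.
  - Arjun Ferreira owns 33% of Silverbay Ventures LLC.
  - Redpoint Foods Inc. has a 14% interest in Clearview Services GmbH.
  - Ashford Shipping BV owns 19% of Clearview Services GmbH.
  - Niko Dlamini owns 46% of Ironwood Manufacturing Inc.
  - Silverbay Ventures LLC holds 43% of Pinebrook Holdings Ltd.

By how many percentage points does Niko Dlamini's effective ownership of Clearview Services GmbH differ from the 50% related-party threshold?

By spousal attribution (R1), Niko Dlamini is treated as also owning Arjun Ferreira's interest in Ironwood Manufacturing Inc, giving 46% + 6% = 52%.
By spousal attribution (R1), Niko Dlamini is treated as also owning Arjun Ferreira's interest in Brightpath Textiles S.p.A, giving 55% + 45% = 100%.
By spousal attribution (R1), Niko Dlamini is treated as owning Arjun Ferreira's 33% interest in Silverbay Ventures LLC.
Chain via Ironwood Manufacturing Inc. → Redpoint Foods Inc. (R3): 52% × 87% × 14% = 6.3336% of Clearview Services GmbH.
Chain via Brightpath Textiles S.p.A. → Ashford Shipping BV (R3): 100% × 88% × 19% = 16.72% of Clearview Services GmbH.
Chain via Silverbay Ventures LLC → Pinebrook Holdings Ltd (R3): 33% × 43% × 48% = 6.8112% of Clearview Services GmbH.
Aggregating (R2): 6.3336% + 16.72% + 6.8112% = 29.8648%.
29.8648% falls short of the 50% threshold by 20.1352 percentage points.

20.1352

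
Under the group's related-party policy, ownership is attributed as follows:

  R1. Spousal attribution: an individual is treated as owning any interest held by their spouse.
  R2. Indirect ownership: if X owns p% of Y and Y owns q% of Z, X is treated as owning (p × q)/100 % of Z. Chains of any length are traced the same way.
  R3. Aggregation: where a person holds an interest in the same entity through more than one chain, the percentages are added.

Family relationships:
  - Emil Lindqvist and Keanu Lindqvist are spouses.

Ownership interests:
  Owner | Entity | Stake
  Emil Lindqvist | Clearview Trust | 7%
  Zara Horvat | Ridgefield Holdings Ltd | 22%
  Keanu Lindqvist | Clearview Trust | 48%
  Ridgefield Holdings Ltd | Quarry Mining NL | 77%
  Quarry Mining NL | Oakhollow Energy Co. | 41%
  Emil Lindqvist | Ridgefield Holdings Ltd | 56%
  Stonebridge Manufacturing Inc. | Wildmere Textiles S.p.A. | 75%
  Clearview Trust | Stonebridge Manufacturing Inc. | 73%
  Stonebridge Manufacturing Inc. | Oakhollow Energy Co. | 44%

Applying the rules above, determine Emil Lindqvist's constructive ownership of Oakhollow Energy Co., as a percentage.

35.3452%

By spousal attribution (R1), Emil Lindqvist is treated as also owning Keanu Lindqvist's interest in Clearview Trust, giving 7% + 48% = 55%.
Chain via Clearview Trust → Stonebridge Manufacturing Inc. (R2): 55% × 73% × 44% = 17.666% of Oakhollow Energy Co.
Chain via Ridgefield Holdings Ltd → Quarry Mining NL (R2): 56% × 77% × 41% = 17.6792% of Oakhollow Energy Co.
Aggregating (R3): 17.666% + 17.6792% = 35.3452%.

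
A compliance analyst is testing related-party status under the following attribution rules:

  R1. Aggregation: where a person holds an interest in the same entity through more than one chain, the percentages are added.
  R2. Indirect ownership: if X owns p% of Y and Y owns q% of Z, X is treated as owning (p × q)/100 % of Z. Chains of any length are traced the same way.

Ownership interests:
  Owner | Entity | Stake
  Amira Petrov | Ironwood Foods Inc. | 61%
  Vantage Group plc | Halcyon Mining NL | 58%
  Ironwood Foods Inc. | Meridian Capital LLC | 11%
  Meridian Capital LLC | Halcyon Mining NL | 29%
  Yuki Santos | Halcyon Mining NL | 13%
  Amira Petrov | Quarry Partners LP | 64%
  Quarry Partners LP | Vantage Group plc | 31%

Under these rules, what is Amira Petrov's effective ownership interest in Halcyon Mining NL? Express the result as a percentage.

Chain via Quarry Partners LP → Vantage Group plc (R2): 64% × 31% × 58% = 11.5072% of Halcyon Mining NL.
Chain via Ironwood Foods Inc. → Meridian Capital LLC (R2): 61% × 11% × 29% = 1.9459% of Halcyon Mining NL.
Aggregating (R1): 11.5072% + 1.9459% = 13.4531%.

13.4531%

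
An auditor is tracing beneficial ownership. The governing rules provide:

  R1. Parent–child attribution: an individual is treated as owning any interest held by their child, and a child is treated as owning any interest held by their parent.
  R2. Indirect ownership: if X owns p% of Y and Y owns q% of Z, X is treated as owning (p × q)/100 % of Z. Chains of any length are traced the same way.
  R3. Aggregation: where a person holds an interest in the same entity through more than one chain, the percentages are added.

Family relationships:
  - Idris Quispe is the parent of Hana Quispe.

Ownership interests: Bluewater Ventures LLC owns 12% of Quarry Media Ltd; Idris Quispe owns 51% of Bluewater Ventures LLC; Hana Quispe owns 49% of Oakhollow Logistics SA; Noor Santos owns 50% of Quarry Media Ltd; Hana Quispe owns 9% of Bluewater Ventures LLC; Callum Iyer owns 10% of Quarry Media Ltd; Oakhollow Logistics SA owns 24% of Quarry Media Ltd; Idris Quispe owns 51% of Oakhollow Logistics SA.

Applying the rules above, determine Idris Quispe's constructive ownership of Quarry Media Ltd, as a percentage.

By parent–child attribution (R1), Idris Quispe is treated as also owning Hana Quispe's interest in Oakhollow Logistics SA, giving 51% + 49% = 100%.
By parent–child attribution (R1), Idris Quispe is treated as also owning Hana Quispe's interest in Bluewater Ventures LLC, giving 51% + 9% = 60%.
Chain via Oakhollow Logistics SA (R2): 100% × 24% = 24% of Quarry Media Ltd.
Chain via Bluewater Ventures LLC (R2): 60% × 12% = 7.2% of Quarry Media Ltd.
Aggregating (R3): 24% + 7.2% = 31.2%.

31.2%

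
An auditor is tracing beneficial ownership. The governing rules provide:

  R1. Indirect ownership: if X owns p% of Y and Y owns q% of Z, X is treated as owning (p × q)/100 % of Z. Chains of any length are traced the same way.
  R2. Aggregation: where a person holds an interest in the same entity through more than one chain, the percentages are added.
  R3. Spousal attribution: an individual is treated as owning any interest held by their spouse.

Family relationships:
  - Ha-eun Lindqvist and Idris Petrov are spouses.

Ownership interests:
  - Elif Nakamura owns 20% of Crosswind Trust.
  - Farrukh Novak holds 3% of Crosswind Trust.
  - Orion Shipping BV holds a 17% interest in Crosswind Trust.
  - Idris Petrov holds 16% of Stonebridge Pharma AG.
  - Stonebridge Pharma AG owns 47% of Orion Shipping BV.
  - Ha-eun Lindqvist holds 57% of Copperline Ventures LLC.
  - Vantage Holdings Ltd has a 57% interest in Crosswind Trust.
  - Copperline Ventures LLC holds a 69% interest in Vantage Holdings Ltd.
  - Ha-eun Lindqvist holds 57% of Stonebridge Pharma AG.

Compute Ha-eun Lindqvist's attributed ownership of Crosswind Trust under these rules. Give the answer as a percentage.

By spousal attribution (R3), Ha-eun Lindqvist is treated as also owning Idris Petrov's interest in Stonebridge Pharma AG, giving 57% + 16% = 73%.
Chain via Stonebridge Pharma AG → Orion Shipping BV (R1): 73% × 47% × 17% = 5.8327% of Crosswind Trust.
Chain via Copperline Ventures LLC → Vantage Holdings Ltd (R1): 57% × 69% × 57% = 22.4181% of Crosswind Trust.
Aggregating (R2): 5.8327% + 22.4181% = 28.2508%.

28.2508%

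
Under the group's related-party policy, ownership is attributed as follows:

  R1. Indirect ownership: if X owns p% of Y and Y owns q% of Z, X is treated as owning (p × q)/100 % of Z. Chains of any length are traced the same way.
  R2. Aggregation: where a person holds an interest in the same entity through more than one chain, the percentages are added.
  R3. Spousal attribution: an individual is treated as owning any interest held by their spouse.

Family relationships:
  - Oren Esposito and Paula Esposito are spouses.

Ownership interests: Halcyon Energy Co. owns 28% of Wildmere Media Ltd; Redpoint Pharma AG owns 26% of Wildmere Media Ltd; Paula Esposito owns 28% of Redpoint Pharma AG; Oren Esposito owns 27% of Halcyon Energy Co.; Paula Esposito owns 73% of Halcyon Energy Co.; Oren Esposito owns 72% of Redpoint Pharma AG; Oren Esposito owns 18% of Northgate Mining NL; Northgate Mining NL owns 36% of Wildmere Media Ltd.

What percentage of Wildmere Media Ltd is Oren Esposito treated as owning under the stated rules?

By spousal attribution (R3), Oren Esposito is treated as also owning Paula Esposito's interest in Halcyon Energy Co, giving 27% + 73% = 100%.
By spousal attribution (R3), Oren Esposito is treated as also owning Paula Esposito's interest in Redpoint Pharma AG, giving 72% + 28% = 100%.
Chain via Halcyon Energy Co. (R1): 100% × 28% = 28% of Wildmere Media Ltd.
Chain via Redpoint Pharma AG (R1): 100% × 26% = 26% of Wildmere Media Ltd.
Chain via Northgate Mining NL (R1): 18% × 36% = 6.48% of Wildmere Media Ltd.
Aggregating (R2): 28% + 26% + 6.48% = 60.48%.

60.48%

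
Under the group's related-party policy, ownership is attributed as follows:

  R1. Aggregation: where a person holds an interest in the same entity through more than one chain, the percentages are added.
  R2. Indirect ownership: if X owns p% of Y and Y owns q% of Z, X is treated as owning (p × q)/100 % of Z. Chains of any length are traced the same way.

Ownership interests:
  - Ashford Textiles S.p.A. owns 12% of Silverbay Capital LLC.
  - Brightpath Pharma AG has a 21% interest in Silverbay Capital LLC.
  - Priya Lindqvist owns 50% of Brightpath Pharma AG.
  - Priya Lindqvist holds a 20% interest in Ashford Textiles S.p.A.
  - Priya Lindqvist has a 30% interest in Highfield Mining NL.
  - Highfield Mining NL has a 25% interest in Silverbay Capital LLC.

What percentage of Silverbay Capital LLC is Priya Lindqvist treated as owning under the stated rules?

Chain via Highfield Mining NL (R2): 30% × 25% = 7.5% of Silverbay Capital LLC.
Chain via Brightpath Pharma AG (R2): 50% × 21% = 10.5% of Silverbay Capital LLC.
Chain via Ashford Textiles S.p.A. (R2): 20% × 12% = 2.4% of Silverbay Capital LLC.
Aggregating (R1): 7.5% + 10.5% + 2.4% = 20.4%.

20.4%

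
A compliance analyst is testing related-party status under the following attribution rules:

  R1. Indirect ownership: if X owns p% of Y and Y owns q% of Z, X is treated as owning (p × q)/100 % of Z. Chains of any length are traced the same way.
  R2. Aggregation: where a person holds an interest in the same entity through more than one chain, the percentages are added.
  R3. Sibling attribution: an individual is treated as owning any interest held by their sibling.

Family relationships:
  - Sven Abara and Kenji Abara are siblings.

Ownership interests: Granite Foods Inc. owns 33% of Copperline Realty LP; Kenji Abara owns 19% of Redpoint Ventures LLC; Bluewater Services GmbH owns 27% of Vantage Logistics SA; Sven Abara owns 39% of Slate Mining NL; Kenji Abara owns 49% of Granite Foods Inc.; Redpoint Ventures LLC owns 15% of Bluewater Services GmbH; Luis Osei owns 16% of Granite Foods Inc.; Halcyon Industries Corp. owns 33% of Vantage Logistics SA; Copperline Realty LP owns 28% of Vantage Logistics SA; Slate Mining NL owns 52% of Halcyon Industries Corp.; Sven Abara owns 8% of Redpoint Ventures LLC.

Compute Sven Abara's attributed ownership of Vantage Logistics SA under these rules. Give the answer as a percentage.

12.3135%

By sibling attribution (R3), Sven Abara is treated as also owning Kenji Abara's interest in Redpoint Ventures LLC, giving 8% + 19% = 27%.
By sibling attribution (R3), Sven Abara is treated as owning Kenji Abara's 49% interest in Granite Foods Inc.
Chain via Slate Mining NL → Halcyon Industries Corp. (R1): 39% × 52% × 33% = 6.6924% of Vantage Logistics SA.
Chain via Redpoint Ventures LLC → Bluewater Services GmbH (R1): 27% × 15% × 27% = 1.0935% of Vantage Logistics SA.
Chain via Granite Foods Inc. → Copperline Realty LP (R1): 49% × 33% × 28% = 4.5276% of Vantage Logistics SA.
Aggregating (R2): 6.6924% + 1.0935% + 4.5276% = 12.3135%.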